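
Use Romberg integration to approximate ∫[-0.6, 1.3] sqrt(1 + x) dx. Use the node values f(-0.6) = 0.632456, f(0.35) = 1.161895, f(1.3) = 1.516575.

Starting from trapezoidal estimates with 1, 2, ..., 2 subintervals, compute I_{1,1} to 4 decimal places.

2.1523

I_{0,0} (trapezoid, 1 panel, h=1.9000): 2.041579
I_{1,0} (trapezoid, 2 panels, h=0.9500): 2.124590
I_{1,1} = 2.124590 + (2.124590 − 2.041579)/3 = 2.152260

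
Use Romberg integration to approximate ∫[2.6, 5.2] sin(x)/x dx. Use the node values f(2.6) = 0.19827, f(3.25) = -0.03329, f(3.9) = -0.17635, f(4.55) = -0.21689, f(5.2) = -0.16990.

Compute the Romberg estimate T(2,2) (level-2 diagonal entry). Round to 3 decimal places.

T(0,0) (trapezoid, 1 panel, h=2.6000): 0.03688
T(1,0) (trapezoid, 2 panels, h=1.3000): -0.21081
T(2,0) (trapezoid, 4 panels, h=0.6500): -0.26802
T(1,1) = -0.21081 + (-0.21081 − 0.03688)/3 = -0.29337
T(2,1) = -0.26802 + (-0.26802 − (-0.21081))/3 = -0.28709
T(2,2) = -0.28709 + (-0.28709 − (-0.29337))/15 = -0.28667

-0.287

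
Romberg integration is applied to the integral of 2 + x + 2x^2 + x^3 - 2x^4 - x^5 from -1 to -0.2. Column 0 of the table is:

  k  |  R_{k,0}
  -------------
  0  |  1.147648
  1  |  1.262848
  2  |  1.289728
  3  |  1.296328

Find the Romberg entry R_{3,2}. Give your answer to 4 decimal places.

R_{2,1} = 1.289728 + (1.289728 − 1.262848)/3 = 1.298688
R_{3,1} = (4·1.296328 − 1.289728) / 3 = 1.298528
R_{3,2} = (16·1.298528 − 1.298688) / 15 = 1.298517

1.2985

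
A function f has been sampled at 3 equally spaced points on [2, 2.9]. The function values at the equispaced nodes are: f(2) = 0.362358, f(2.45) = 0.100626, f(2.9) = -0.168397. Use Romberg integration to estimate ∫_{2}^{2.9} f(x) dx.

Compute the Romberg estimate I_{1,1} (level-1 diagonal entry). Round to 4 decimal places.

0.0895

I_{0,0} (trapezoid, 1 panel, h=0.9000): 0.087282
I_{1,0} (trapezoid, 2 panels, h=0.4500): 0.088923
I_{1,1} = 0.088923 + (0.088923 − 0.087282)/3 = 0.089470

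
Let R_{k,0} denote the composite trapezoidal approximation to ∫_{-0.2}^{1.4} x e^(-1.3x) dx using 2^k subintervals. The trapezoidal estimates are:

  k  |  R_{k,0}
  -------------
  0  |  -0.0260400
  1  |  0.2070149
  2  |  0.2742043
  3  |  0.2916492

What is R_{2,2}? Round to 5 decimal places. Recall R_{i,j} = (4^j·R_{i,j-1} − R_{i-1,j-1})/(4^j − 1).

Richardson extrapolation on the trapezoidal column (denominator 4−1=3):
R_{1,1} = (4·0.2070149 − (-0.0260400)) / 3 = 0.2846999
R_{2,1} = (4·0.2742043 − 0.2070149) / 3 = 0.2966008
R_{2,2} = (16·0.2966008 − 0.2846999) / 15 = 0.2973942

0.29739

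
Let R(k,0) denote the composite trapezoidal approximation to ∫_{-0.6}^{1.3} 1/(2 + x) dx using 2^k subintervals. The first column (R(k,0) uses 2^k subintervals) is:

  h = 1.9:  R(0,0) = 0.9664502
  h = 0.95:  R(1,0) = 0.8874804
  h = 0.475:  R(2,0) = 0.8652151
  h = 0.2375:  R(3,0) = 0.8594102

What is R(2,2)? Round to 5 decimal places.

0.85757

Richardson extrapolation on the trapezoidal column (denominator 4−1=3):
R(1,1) = (4·0.8874804 − 0.9664502) / 3 = 0.8611571
R(2,1) = 0.8652151 + (0.8652151 − 0.8874804)/3 = 0.8577933
R(2,2) = (16·0.8577933 − 0.8611571) / 15 = 0.8575690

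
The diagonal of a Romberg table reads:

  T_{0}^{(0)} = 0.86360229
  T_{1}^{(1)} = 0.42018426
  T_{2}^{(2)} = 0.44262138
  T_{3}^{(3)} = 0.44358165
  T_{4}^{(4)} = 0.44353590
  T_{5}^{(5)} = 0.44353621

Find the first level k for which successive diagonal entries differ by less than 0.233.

k = 2

|T_{1}^{(1)} − T_{0}^{(0)}| = 0.44341803 ≥ 0.233
|T_{2}^{(2)} − T_{1}^{(1)}| = 0.02243712 < 0.233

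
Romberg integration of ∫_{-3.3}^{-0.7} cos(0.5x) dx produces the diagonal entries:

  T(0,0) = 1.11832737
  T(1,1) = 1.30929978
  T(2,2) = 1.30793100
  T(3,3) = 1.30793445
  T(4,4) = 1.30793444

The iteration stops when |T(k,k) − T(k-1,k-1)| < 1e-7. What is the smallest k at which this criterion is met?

|T(1,1) − T(0,0)| = 0.19097241 ≥ 1e-7
|T(2,2) − T(1,1)| = 0.00136878 ≥ 1e-7
|T(3,3) − T(2,2)| = 0.00000345 ≥ 1e-7
|T(4,4) − T(3,3)| = 0.00000001 < 1e-7

k = 4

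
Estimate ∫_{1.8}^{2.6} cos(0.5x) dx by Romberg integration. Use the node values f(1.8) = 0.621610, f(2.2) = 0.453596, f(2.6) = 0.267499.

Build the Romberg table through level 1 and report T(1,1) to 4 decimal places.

0.3605

T(0,0) (trapezoid, 1 panel, h=0.8000): 0.355644
T(1,0) (trapezoid, 2 panels, h=0.4000): 0.359260
T(1,1) = 0.359260 + (0.359260 − 0.355644)/3 = 0.360465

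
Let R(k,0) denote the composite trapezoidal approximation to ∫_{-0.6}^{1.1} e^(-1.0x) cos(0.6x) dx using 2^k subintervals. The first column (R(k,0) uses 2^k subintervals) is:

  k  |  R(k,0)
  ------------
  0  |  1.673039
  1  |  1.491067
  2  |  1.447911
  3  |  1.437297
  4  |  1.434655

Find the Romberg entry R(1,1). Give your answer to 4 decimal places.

R(1,1) = 1.491067 + (1.491067 − 1.673039)/3 = 1.430410
(Column j=1 coincides with Simpson's rule on the same nodes.)

1.4304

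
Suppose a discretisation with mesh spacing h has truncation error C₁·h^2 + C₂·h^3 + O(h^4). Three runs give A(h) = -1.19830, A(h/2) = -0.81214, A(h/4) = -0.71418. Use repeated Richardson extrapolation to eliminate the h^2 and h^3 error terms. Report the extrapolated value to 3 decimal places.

-0.681

First eliminate the h^2 term (factor 2^2 = 4):
  B₁ = (4·(-0.81214) − (-1.19830))/3 = -0.68342
  B₂ = (4·(-0.71418) − (-0.81214))/3 = -0.68153
Then eliminate the h^3 term (factor 2^3 = 8):
  (8·(-0.68153) − (-0.68342))/7 = -0.68126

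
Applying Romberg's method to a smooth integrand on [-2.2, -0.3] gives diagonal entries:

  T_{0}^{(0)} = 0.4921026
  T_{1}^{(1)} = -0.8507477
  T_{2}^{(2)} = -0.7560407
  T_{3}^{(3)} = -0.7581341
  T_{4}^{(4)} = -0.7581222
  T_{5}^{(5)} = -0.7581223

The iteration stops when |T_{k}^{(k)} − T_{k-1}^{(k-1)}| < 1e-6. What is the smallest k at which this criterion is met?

k = 5

|T_{1}^{(1)} − T_{0}^{(0)}| = 1.3428503 ≥ 1e-6
|T_{2}^{(2)} − T_{1}^{(1)}| = 0.0947070 ≥ 1e-6
|T_{3}^{(3)} − T_{2}^{(2)}| = 0.0020934 ≥ 1e-6
|T_{4}^{(4)} − T_{3}^{(3)}| = 0.0000119 ≥ 1e-6
|T_{5}^{(5)} − T_{4}^{(4)}| = 0.0000001 < 1e-6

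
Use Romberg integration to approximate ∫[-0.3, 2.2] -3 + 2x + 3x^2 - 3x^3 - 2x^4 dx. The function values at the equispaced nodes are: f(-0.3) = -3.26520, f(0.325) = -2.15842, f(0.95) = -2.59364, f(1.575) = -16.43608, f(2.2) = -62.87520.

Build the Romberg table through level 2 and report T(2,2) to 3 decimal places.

-30.254

T(0,0) (trapezoid, 1 panel, h=2.5000): -82.67550
T(1,0) (trapezoid, 2 panels, h=1.2500): -44.57980
T(2,0) (trapezoid, 4 panels, h=0.6250): -33.91146
T(1,1) = -44.57980 + (-44.57980 − (-82.67550))/3 = -31.88123
T(2,1) = -33.91146 + (-33.91146 − (-44.57980))/3 = -30.35535
T(2,2) = -30.35535 + (-30.35535 − (-31.88123))/15 = -30.25362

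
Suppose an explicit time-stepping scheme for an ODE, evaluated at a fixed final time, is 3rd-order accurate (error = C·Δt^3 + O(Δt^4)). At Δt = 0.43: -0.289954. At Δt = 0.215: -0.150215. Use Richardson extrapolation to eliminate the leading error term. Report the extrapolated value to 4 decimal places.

Extrapolated value = (8·A(Δt/2) − A(Δt)) / (8 − 1)
= (8·(-0.150215) − (-0.289954)) / 7
= -0.911766 / 7 = -0.130252

-0.1303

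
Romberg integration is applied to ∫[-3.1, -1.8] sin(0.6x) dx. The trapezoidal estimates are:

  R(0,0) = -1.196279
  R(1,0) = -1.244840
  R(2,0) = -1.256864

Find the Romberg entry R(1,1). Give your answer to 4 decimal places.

R(1,1) = -1.244840 + (-1.244840 − (-1.196279))/3 = -1.261027
(Column j=1 coincides with Simpson's rule on the same nodes.)

-1.2610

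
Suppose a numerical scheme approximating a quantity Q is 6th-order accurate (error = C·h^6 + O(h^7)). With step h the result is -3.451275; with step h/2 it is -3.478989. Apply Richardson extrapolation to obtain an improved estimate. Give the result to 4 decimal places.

Extrapolated value = (64·A(h/2) − A(h)) / (64 − 1)
= (64·(-3.478989) − (-3.451275)) / 63
= -219.204021 / 63 = -3.479429

-3.4794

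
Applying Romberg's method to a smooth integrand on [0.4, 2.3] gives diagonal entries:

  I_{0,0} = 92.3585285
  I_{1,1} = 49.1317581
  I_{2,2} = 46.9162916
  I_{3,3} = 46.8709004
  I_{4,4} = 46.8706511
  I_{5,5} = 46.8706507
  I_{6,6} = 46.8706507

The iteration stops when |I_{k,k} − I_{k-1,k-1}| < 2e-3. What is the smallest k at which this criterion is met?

|I_{1,1} − I_{0,0}| = 43.2267704 ≥ 2e-3
|I_{2,2} − I_{1,1}| = 2.2154665 ≥ 2e-3
|I_{3,3} − I_{2,2}| = 0.0453912 ≥ 2e-3
|I_{4,4} − I_{3,3}| = 0.0002493 < 2e-3

k = 4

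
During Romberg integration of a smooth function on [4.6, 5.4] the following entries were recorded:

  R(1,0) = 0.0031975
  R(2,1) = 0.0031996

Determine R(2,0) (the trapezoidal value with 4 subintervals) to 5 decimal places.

0.00320

From R(2,1) = (4·R(2,0) − R(1,0))/3, solve for R(2,0):
4·R(2,0) = 3·0.0031996 + 0.0031975 = 0.0127963
R(2,0) = 0.0031991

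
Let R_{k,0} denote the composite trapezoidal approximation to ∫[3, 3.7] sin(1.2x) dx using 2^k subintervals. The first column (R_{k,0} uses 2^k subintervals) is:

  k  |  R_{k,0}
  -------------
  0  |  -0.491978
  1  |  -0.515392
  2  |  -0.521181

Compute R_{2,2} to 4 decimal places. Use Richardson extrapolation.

Richardson extrapolation on the trapezoidal column (denominator 4−1=3):
R_{1,1} = -0.515392 + (-0.515392 − (-0.491978))/3 = -0.523197
R_{2,1} = -0.521181 + (-0.521181 − (-0.515392))/3 = -0.523111
R_{2,2} = -0.523111 + (-0.523111 − (-0.523197))/15 = -0.523105

-0.5231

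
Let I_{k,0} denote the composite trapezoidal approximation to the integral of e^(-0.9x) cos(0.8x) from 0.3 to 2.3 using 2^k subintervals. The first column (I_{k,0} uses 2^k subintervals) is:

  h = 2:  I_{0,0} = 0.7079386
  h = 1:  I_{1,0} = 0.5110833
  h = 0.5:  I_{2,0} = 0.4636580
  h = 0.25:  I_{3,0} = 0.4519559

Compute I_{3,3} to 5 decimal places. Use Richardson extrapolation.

I_{1,1} = 0.5110833 + (0.5110833 − 0.7079386)/3 = 0.4454649
I_{2,1} = 0.4636580 + (0.4636580 − 0.5110833)/3 = 0.4478496
I_{3,1} = 0.4519559 + (0.4519559 − 0.4636580)/3 = 0.4480552
I_{2,2} = (16·0.4478496 − 0.4454649) / 15 = 0.4480086
I_{3,2} = 0.4480552 + (0.4480552 − 0.4478496)/15 = 0.4480689
I_{3,3} = 0.4480689 + (0.4480689 − 0.4480086)/63 = 0.4480699

0.44807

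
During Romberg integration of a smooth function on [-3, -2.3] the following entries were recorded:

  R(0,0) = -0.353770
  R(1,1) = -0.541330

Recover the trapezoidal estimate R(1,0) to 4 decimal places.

From R(1,1) = (4·R(1,0) − R(0,0))/3, solve for R(1,0):
4·R(1,0) = 3·(-0.541330) + (-0.353770) = -1.977760
R(1,0) = -0.494440

-0.4944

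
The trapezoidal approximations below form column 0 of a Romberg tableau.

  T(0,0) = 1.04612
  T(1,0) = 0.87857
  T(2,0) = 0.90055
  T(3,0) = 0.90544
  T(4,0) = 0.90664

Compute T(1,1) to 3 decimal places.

0.823

Richardson extrapolation on the trapezoidal column (denominator 4−1=3):
T(1,1) = (4·0.87857 − 1.04612) / 3 = 0.82272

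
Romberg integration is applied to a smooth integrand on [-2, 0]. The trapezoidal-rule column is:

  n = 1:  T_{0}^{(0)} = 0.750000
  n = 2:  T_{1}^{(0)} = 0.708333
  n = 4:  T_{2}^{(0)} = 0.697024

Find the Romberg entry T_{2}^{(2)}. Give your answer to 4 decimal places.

0.6932

T_{1}^{(1)} = (4·0.708333 − 0.750000) / 3 = 0.694444
T_{2}^{(1)} = 0.697024 + (0.697024 − 0.708333)/3 = 0.693254
T_{2}^{(2)} = 0.693254 + (0.693254 − 0.694444)/15 = 0.693175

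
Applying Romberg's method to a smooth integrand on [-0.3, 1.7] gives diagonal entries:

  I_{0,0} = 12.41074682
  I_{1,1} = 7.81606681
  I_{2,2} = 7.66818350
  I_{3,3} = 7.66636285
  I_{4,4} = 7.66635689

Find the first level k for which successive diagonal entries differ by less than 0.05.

k = 3

|I_{1,1} − I_{0,0}| = 4.59468001 ≥ 0.05
|I_{2,2} − I_{1,1}| = 0.14788331 ≥ 0.05
|I_{3,3} − I_{2,2}| = 0.00182065 < 0.05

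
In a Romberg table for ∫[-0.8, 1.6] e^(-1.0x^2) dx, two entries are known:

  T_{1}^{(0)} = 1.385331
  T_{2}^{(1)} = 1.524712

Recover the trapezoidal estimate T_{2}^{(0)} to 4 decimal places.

From T_{2}^{(1)} = (4·T_{2}^{(0)} − T_{1}^{(0)})/3, solve for T_{2}^{(0)}:
4·T_{2}^{(0)} = 3·1.524712 + 1.385331 = 5.959467
T_{2}^{(0)} = 1.489867

1.4899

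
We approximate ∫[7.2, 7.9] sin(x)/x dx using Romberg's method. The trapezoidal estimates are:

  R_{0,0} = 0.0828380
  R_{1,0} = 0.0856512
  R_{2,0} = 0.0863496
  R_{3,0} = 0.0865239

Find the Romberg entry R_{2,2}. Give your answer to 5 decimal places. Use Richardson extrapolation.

0.08658

R_{1,1} = 0.0856512 + (0.0856512 − 0.0828380)/3 = 0.0865889
R_{2,1} = (4·0.0863496 − 0.0856512) / 3 = 0.0865824
R_{2,2} = 0.0865824 + (0.0865824 − 0.0865889)/15 = 0.0865820
(Column j=1 coincides with Simpson's rule on the same nodes.)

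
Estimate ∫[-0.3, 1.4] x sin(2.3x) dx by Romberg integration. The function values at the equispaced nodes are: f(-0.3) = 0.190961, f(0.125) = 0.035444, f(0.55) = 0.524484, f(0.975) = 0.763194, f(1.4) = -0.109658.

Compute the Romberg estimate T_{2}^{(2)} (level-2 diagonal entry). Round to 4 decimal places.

T_{0}^{(0)} (trapezoid, 1 panel, h=1.7000): 0.069108
T_{1}^{(0)} (trapezoid, 2 panels, h=0.8500): 0.480365
T_{2}^{(0)} (trapezoid, 4 panels, h=0.4250): 0.579604
T_{1}^{(1)} = 0.480365 + (0.480365 − 0.069108)/3 = 0.617451
T_{2}^{(1)} = 0.579604 + (0.579604 − 0.480365)/3 = 0.612684
T_{2}^{(2)} = 0.612684 + (0.612684 − 0.617451)/15 = 0.612366

0.6124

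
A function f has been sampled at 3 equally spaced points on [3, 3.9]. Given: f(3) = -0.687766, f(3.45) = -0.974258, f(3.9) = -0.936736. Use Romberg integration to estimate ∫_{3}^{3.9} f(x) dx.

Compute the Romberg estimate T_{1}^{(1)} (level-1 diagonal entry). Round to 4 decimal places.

-0.8282

T_{0}^{(0)} (trapezoid, 1 panel, h=0.9000): -0.731026
T_{1}^{(0)} (trapezoid, 2 panels, h=0.4500): -0.803929
T_{1}^{(1)} = -0.803929 + (-0.803929 − (-0.731026))/3 = -0.828230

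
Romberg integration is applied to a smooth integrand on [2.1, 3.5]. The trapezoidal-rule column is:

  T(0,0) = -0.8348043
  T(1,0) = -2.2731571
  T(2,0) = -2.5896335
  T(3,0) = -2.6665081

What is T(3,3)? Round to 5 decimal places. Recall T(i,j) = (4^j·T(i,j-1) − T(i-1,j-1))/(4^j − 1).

Richardson extrapolation on the trapezoidal column (denominator 4−1=3):
T(1,1) = -2.2731571 + (-2.2731571 − (-0.8348043))/3 = -2.7526080
T(2,1) = -2.5896335 + (-2.5896335 − (-2.2731571))/3 = -2.6951256
T(3,1) = -2.6665081 + (-2.6665081 − (-2.5896335))/3 = -2.6921330
T(2,2) = (16·(-2.6951256) − (-2.7526080)) / 15 = -2.6912934
T(3,2) = -2.6921330 + (-2.6921330 − (-2.6951256))/15 = -2.6919335
T(3,3) = -2.6919335 + (-2.6919335 − (-2.6912934))/63 = -2.6919437
(Column j=1 coincides with Simpson's rule on the same nodes.)

-2.69194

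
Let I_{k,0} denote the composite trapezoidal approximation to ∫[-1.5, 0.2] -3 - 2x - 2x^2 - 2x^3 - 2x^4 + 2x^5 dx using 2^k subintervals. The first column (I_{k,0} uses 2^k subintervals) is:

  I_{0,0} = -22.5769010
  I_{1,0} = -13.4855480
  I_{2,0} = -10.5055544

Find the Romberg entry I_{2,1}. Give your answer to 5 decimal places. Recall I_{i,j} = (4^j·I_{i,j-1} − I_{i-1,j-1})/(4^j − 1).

-9.51222

I_{2,1} = (4·(-10.5055544) − (-13.4855480)) / 3 = -9.5122232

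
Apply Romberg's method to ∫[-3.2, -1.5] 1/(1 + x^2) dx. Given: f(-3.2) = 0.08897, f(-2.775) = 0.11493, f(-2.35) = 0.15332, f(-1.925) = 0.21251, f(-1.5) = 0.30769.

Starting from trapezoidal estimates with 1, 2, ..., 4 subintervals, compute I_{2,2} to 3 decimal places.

I_{0,0} (trapezoid, 1 panel, h=1.7000): 0.33716
I_{1,0} (trapezoid, 2 panels, h=0.8500): 0.29890
I_{2,0} (trapezoid, 4 panels, h=0.4250): 0.28861
I_{1,1} = 0.29890 + (0.29890 − 0.33716)/3 = 0.28615
I_{2,1} = 0.28861 + (0.28861 − 0.29890)/3 = 0.28518
I_{2,2} = 0.28518 + (0.28518 − 0.28615)/15 = 0.28512

0.285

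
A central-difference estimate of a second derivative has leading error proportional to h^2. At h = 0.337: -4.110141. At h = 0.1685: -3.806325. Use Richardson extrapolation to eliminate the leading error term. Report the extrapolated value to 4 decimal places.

The leading error scales as h^2; refining by a factor of 2 reduces it by 2^2 = 4.
Extrapolated value = (4·A(h/2) − A(h)) / (4 − 1)
= (4·(-3.806325) − (-4.110141)) / 3
= -11.115159 / 3 = -3.705053

-3.7051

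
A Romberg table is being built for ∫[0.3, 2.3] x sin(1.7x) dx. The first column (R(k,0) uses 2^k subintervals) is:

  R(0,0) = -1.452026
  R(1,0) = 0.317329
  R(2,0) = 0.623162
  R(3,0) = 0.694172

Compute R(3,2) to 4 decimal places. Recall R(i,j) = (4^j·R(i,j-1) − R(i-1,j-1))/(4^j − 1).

0.7174

Richardson extrapolation on the trapezoidal column (denominator 4−1=3):
R(2,1) = 0.623162 + (0.623162 − 0.317329)/3 = 0.725106
R(3,1) = 0.694172 + (0.694172 − 0.623162)/3 = 0.717842
R(3,2) = (16·0.717842 − 0.725106) / 15 = 0.717358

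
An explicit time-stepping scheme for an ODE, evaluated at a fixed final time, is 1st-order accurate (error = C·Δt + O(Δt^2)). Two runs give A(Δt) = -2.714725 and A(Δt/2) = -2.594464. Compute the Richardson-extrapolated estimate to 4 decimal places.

-2.4742

The leading error scales as Δt; refining by a factor of 2 reduces it by 2^1 = 2.
Extrapolated value = (2·A(Δt/2) − A(Δt)) / (2 − 1)
= (2·(-2.594464) − (-2.714725)) / 1
= -2.474203 / 1 = -2.474203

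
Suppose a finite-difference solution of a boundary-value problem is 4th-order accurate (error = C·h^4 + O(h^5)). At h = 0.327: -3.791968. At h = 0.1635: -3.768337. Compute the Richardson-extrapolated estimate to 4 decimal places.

The leading error scales as h^4; refining by a factor of 2 reduces it by 2^4 = 16.
Extrapolated value = (16·A(h/2) − A(h)) / (16 − 1)
= (16·(-3.768337) − (-3.791968)) / 15
= -56.501424 / 15 = -3.766762

-3.7668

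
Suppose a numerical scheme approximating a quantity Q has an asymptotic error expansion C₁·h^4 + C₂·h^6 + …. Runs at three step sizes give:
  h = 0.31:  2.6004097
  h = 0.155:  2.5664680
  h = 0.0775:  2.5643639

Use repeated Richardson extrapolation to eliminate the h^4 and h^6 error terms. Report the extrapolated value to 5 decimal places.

First eliminate the h^4 term (factor 2^4 = 16):
  B₁ = (16·2.5664680 − 2.6004097)/15 = 2.5642052
  B₂ = (16·2.5643639 − 2.5664680)/15 = 2.5642236
Then eliminate the h^6 term (factor 2^6 = 64):
  (64·2.5642236 − 2.5642052)/63 = 2.5642239

2.56422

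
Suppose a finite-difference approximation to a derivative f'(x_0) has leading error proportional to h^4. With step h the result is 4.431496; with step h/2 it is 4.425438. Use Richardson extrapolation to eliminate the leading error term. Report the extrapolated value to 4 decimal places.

4.4250

The leading error scales as h^4; refining by a factor of 2 reduces it by 2^4 = 16.
Extrapolated value = (16·A(h/2) − A(h)) / (16 − 1)
= (16·4.425438 − 4.431496) / 15
= 66.375512 / 15 = 4.425034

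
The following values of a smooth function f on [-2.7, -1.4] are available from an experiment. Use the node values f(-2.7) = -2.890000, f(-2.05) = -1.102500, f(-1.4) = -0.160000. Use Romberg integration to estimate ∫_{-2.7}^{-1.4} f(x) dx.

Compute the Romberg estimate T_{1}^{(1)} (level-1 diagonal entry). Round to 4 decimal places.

-1.6163

T_{0}^{(0)} (trapezoid, 1 panel, h=1.3000): -1.982500
T_{1}^{(0)} (trapezoid, 2 panels, h=0.6500): -1.707875
T_{1}^{(1)} = -1.707875 + (-1.707875 − (-1.982500))/3 = -1.616333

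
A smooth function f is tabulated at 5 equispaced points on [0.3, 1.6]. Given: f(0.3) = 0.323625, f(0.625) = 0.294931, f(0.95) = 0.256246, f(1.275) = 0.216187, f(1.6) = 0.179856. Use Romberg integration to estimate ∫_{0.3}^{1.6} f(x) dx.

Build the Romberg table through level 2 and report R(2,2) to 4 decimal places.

0.3316

R(0,0) (trapezoid, 1 panel, h=1.3000): 0.327263
R(1,0) (trapezoid, 2 panels, h=0.6500): 0.330191
R(2,0) (trapezoid, 4 panels, h=0.3250): 0.331209
R(1,1) = 0.330191 + (0.330191 − 0.327263)/3 = 0.331167
R(2,1) = 0.331209 + (0.331209 − 0.330191)/3 = 0.331548
R(2,2) = 0.331548 + (0.331548 − 0.331167)/15 = 0.331573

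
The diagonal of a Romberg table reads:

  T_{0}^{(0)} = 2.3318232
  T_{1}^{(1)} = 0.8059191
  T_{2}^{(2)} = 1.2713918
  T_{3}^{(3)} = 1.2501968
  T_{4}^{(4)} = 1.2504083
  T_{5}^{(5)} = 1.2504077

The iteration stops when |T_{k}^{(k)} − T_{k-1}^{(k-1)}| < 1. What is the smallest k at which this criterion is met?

|T_{1}^{(1)} − T_{0}^{(0)}| = 1.5259041 ≥ 1
|T_{2}^{(2)} − T_{1}^{(1)}| = 0.4654727 < 1

k = 2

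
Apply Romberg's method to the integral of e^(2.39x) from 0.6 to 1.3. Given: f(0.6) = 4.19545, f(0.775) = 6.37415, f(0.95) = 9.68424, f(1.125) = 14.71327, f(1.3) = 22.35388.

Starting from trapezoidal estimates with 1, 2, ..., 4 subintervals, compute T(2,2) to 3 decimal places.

T(0,0) (trapezoid, 1 panel, h=0.7000): 9.29227
T(1,0) (trapezoid, 2 panels, h=0.3500): 8.03562
T(2,0) (trapezoid, 4 panels, h=0.1750): 7.70811
T(1,1) = 8.03562 + (8.03562 − 9.29227)/3 = 7.61674
T(2,1) = 7.70811 + (7.70811 − 8.03562)/3 = 7.59894
T(2,2) = 7.59894 + (7.59894 − 7.61674)/15 = 7.59775

7.598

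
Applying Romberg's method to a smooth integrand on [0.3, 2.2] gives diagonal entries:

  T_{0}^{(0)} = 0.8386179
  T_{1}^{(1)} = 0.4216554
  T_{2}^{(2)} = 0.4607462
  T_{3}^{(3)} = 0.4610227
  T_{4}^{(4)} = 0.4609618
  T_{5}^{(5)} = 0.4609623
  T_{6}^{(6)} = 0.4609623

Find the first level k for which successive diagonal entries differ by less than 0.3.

k = 2

|T_{1}^{(1)} − T_{0}^{(0)}| = 0.4169625 ≥ 0.3
|T_{2}^{(2)} − T_{1}^{(1)}| = 0.0390908 < 0.3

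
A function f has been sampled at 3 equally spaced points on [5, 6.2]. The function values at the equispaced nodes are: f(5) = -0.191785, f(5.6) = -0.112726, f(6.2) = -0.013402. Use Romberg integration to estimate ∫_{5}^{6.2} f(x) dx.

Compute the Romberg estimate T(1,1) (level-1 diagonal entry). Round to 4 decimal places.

-0.1312

T(0,0) (trapezoid, 1 panel, h=1.2000): -0.123112
T(1,0) (trapezoid, 2 panels, h=0.6000): -0.129192
T(1,1) = -0.129192 + (-0.129192 − (-0.123112))/3 = -0.131219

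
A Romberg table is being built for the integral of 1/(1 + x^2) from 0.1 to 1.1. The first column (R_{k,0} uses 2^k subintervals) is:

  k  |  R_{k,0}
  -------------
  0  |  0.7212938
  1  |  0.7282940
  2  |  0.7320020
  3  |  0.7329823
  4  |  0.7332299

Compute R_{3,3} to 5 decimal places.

0.73331

Richardson extrapolation on the trapezoidal column (denominator 4−1=3):
R_{1,1} = 0.7282940 + (0.7282940 − 0.7212938)/3 = 0.7306274
R_{2,1} = 0.7320020 + (0.7320020 − 0.7282940)/3 = 0.7332380
R_{3,1} = 0.7329823 + (0.7329823 − 0.7320020)/3 = 0.7333091
R_{2,2} = (16·0.7332380 − 0.7306274) / 15 = 0.7334120
R_{3,2} = 0.7333091 + (0.7333091 − 0.7332380)/15 = 0.7333138
R_{3,3} = 0.7333138 + (0.7333138 − 0.7334120)/63 = 0.7333122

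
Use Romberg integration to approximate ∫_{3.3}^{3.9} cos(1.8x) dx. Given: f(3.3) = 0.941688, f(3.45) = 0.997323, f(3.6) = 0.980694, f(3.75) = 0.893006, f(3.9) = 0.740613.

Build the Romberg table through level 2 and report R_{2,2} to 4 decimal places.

R_{0,0} (trapezoid, 1 panel, h=0.6000): 0.504690
R_{1,0} (trapezoid, 2 panels, h=0.3000): 0.546553
R_{2,0} (trapezoid, 4 panels, h=0.1500): 0.556826
R_{1,1} = 0.546553 + (0.546553 − 0.504690)/3 = 0.560507
R_{2,1} = 0.556826 + (0.556826 − 0.546553)/3 = 0.560250
R_{2,2} = 0.560250 + (0.560250 − 0.560507)/15 = 0.560233

0.5602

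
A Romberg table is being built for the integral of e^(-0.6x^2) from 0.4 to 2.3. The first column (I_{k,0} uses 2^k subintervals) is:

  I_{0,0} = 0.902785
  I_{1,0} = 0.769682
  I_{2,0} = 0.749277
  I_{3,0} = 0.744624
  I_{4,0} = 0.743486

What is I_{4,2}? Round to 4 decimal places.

0.7431

I_{3,1} = (4·0.744624 − 0.749277) / 3 = 0.743073
I_{4,1} = (4·0.743486 − 0.744624) / 3 = 0.743107
I_{4,2} = (16·0.743107 − 0.743073) / 15 = 0.743109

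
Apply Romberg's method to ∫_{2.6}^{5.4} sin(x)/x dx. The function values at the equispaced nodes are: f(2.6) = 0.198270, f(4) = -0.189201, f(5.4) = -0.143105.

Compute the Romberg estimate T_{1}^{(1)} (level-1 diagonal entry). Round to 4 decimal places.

T_{0}^{(0)} (trapezoid, 1 panel, h=2.8000): 0.077231
T_{1}^{(0)} (trapezoid, 2 panels, h=1.4000): -0.226266
T_{1}^{(1)} = -0.226266 + (-0.226266 − 0.077231)/3 = -0.327432

-0.3274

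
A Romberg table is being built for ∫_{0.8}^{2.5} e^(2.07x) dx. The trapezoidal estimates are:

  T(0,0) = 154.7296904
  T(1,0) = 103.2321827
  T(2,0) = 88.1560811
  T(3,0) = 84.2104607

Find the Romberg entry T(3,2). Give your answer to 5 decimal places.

Richardson extrapolation on the trapezoidal column (denominator 4−1=3):
T(2,1) = (4·88.1560811 − 103.2321827) / 3 = 83.1307139
T(3,1) = 84.2104607 + (84.2104607 − 88.1560811)/3 = 82.8952539
T(3,2) = (16·82.8952539 − 83.1307139) / 15 = 82.8795566

82.87956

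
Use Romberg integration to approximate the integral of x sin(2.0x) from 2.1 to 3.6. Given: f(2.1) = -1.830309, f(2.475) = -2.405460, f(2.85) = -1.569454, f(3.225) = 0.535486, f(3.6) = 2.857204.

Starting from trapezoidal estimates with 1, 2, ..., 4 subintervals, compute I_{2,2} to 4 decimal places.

-1.1914

I_{0,0} (trapezoid, 1 panel, h=1.5000): 0.770171
I_{1,0} (trapezoid, 2 panels, h=0.7500): -0.792005
I_{2,0} (trapezoid, 4 panels, h=0.3750): -1.097243
I_{1,1} = -0.792005 + (-0.792005 − 0.770171)/3 = -1.312730
I_{2,1} = -1.097243 + (-1.097243 − (-0.792005))/3 = -1.198989
I_{2,2} = -1.198989 + (-1.198989 − (-1.312730))/15 = -1.191406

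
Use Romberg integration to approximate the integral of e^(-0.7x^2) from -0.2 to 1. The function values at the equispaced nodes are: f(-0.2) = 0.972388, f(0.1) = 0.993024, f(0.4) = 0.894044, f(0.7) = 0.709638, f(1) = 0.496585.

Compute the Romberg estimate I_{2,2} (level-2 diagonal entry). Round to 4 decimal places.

I_{0,0} (trapezoid, 1 panel, h=1.2000): 0.881384
I_{1,0} (trapezoid, 2 panels, h=0.6000): 0.977118
I_{2,0} (trapezoid, 4 panels, h=0.3000): 0.999358
I_{1,1} = 0.977118 + (0.977118 − 0.881384)/3 = 1.009029
I_{2,1} = 0.999358 + (0.999358 − 0.977118)/3 = 1.006771
I_{2,2} = 1.006771 + (1.006771 − 1.009029)/15 = 1.006620

1.0066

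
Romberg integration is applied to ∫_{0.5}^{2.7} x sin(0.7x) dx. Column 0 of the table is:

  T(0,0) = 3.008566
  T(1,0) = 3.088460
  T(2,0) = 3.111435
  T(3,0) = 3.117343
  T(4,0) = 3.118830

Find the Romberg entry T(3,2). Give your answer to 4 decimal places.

Richardson extrapolation on the trapezoidal column (denominator 4−1=3):
T(2,1) = (4·3.111435 − 3.088460) / 3 = 3.119093
T(3,1) = 3.117343 + (3.117343 − 3.111435)/3 = 3.119312
T(3,2) = 3.119312 + (3.119312 − 3.119093)/15 = 3.119327

3.1193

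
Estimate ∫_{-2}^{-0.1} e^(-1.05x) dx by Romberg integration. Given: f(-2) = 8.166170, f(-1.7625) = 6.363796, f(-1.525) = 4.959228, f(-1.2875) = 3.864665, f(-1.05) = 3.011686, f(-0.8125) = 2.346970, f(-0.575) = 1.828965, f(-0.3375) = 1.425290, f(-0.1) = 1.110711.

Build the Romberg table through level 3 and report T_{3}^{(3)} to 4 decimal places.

T_{0}^{(0)} (trapezoid, 1 panel, h=1.9000): 8.813037
T_{1}^{(0)} (trapezoid, 2 panels, h=0.9500): 7.267620
T_{2}^{(0)} (trapezoid, 4 panels, h=0.4750): 6.858202
T_{3}^{(0)} (trapezoid, 8 panels, h=0.2375): 6.754272
T_{1}^{(1)} = 7.267620 + (7.267620 − 8.813037)/3 = 6.752481
T_{2}^{(1)} = 6.858202 + (6.858202 − 7.267620)/3 = 6.721729
T_{3}^{(1)} = 6.754272 + (6.754272 − 6.858202)/3 = 6.719629
T_{2}^{(2)} = 6.721729 + (6.721729 − 6.752481)/15 = 6.719679
T_{3}^{(2)} = 6.719629 + (6.719629 − 6.721729)/15 = 6.719489
T_{3}^{(3)} = 6.719489 + (6.719489 − 6.719679)/63 = 6.719486

6.7195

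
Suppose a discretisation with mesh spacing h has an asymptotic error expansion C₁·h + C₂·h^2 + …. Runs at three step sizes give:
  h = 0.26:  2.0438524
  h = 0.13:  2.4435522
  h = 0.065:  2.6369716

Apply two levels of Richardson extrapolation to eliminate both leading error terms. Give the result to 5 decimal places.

2.82610

First eliminate the h term (factor 2^1 = 2):
  B₁ = (2·2.4435522 − 2.0438524)/1 = 2.8432520
  B₂ = (2·2.6369716 − 2.4435522)/1 = 2.8303910
Then eliminate the h^2 term (factor 2^2 = 4):
  (4·2.8303910 − 2.8432520)/3 = 2.8261040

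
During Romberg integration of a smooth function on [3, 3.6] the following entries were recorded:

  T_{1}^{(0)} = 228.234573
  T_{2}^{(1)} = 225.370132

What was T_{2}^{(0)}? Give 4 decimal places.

From T_{2}^{(1)} = (4·T_{2}^{(0)} − T_{1}^{(0)})/3, solve for T_{2}^{(0)}:
4·T_{2}^{(0)} = 3·225.370132 + 228.234573 = 904.344969
T_{2}^{(0)} = 226.086242

226.0862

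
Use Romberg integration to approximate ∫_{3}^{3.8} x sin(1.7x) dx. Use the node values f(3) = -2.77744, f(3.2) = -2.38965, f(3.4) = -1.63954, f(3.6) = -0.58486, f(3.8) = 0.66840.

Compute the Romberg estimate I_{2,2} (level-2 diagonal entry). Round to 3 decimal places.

-1.152

I_{0,0} (trapezoid, 1 panel, h=0.8000): -0.84362
I_{1,0} (trapezoid, 2 panels, h=0.4000): -1.07762
I_{2,0} (trapezoid, 4 panels, h=0.2000): -1.13371
I_{1,1} = -1.07762 + (-1.07762 − (-0.84362))/3 = -1.15562
I_{2,1} = -1.13371 + (-1.13371 − (-1.07762))/3 = -1.15241
I_{2,2} = -1.15241 + (-1.15241 − (-1.15562))/15 = -1.15220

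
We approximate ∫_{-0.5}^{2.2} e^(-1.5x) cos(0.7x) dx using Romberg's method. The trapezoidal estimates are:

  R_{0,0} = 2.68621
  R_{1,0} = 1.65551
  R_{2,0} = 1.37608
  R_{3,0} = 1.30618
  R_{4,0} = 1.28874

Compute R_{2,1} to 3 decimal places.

Richardson extrapolation on the trapezoidal column (denominator 4−1=3):
R_{2,1} = (4·1.37608 − 1.65551) / 3 = 1.28294

1.283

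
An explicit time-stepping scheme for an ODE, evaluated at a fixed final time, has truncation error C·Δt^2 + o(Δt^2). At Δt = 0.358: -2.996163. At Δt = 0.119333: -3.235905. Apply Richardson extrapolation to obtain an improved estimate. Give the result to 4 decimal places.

The leading error scales as Δt^2; refining by a factor of 3 reduces it by 3^2 = 9.
Extrapolated value = (9·A(Δt/3) − A(Δt)) / (9 − 1)
= (9·(-3.235905) − (-2.996163)) / 8
= -26.126982 / 8 = -3.265873

-3.2659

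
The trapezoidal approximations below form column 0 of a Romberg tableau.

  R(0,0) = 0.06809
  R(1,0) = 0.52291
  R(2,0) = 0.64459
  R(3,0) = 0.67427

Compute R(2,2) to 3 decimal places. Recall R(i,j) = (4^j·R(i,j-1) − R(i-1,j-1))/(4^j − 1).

Richardson extrapolation on the trapezoidal column (denominator 4−1=3):
R(1,1) = (4·0.52291 − 0.06809) / 3 = 0.67452
R(2,1) = (4·0.64459 − 0.52291) / 3 = 0.68515
R(2,2) = (16·0.68515 − 0.67452) / 15 = 0.68586

0.686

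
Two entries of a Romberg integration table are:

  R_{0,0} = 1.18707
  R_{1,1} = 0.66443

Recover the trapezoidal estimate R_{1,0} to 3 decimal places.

From R_{1,1} = (4·R_{1,0} − R_{0,0})/3, solve for R_{1,0}:
4·R_{1,0} = 3·0.66443 + 1.18707 = 3.18036
R_{1,0} = 0.79509

0.795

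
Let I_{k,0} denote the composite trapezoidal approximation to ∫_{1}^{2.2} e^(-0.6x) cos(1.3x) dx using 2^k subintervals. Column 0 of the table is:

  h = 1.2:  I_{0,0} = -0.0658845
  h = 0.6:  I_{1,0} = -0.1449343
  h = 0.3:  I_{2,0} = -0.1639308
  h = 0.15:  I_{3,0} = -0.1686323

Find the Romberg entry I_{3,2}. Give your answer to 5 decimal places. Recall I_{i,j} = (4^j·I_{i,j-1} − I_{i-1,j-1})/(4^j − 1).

-0.17020

I_{2,1} = (4·(-0.1639308) − (-0.1449343)) / 3 = -0.1702630
I_{3,1} = -0.1686323 + (-0.1686323 − (-0.1639308))/3 = -0.1701995
I_{3,2} = (16·(-0.1701995) − (-0.1702630)) / 15 = -0.1701953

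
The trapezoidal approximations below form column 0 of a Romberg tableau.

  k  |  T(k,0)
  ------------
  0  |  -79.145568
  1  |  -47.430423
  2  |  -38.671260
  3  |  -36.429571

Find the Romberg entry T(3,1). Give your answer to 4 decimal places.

-35.6823

Richardson extrapolation on the trapezoidal column (denominator 4−1=3):
T(3,1) = -36.429571 + (-36.429571 − (-38.671260))/3 = -35.682341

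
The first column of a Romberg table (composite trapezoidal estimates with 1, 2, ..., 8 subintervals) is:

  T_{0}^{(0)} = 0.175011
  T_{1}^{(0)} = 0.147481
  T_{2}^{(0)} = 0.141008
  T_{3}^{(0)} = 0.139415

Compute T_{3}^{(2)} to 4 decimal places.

T_{2}^{(1)} = (4·0.141008 − 0.147481) / 3 = 0.138850
T_{3}^{(1)} = (4·0.139415 − 0.141008) / 3 = 0.138884
T_{3}^{(2)} = 0.138884 + (0.138884 − 0.138850)/15 = 0.138886

0.1389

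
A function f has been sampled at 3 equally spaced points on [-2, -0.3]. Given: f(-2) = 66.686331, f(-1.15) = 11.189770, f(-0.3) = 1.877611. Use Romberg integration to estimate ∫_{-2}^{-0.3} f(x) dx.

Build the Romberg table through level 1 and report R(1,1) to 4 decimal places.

32.1082

R(0,0) (trapezoid, 1 panel, h=1.7000): 58.279351
R(1,0) (trapezoid, 2 panels, h=0.8500): 38.650980
R(1,1) = 38.650980 + (38.650980 − 58.279351)/3 = 32.108190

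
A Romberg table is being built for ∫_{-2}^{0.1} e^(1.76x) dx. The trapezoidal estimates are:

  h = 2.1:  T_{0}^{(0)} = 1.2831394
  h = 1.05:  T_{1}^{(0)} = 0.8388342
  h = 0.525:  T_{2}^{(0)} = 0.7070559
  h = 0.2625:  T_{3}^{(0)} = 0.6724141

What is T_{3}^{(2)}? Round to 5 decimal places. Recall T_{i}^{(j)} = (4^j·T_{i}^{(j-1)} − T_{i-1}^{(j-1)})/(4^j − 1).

Richardson extrapolation on the trapezoidal column (denominator 4−1=3):
T_{2}^{(1)} = (4·0.7070559 − 0.8388342) / 3 = 0.6631298
T_{3}^{(1)} = (4·0.6724141 − 0.7070559) / 3 = 0.6608668
T_{3}^{(2)} = 0.6608668 + (0.6608668 − 0.6631298)/15 = 0.6607159

0.66072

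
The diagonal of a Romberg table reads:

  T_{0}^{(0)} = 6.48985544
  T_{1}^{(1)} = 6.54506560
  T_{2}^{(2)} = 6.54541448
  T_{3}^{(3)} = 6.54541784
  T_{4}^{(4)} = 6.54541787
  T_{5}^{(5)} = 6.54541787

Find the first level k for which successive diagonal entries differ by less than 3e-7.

|T_{1}^{(1)} − T_{0}^{(0)}| = 0.05521016 ≥ 3e-7
|T_{2}^{(2)} − T_{1}^{(1)}| = 0.00034888 ≥ 3e-7
|T_{3}^{(3)} − T_{2}^{(2)}| = 0.00000336 ≥ 3e-7
|T_{4}^{(4)} − T_{3}^{(3)}| = 0.00000003 < 3e-7

k = 4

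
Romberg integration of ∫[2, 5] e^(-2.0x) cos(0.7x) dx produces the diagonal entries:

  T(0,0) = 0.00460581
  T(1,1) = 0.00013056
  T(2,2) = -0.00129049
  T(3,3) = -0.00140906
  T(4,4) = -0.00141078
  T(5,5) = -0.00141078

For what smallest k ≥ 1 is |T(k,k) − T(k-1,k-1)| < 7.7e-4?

|T(1,1) − T(0,0)| = 0.00447525 ≥ 7.7e-4
|T(2,2) − T(1,1)| = 0.00142105 ≥ 7.7e-4
|T(3,3) − T(2,2)| = 0.00011857 < 7.7e-4

k = 3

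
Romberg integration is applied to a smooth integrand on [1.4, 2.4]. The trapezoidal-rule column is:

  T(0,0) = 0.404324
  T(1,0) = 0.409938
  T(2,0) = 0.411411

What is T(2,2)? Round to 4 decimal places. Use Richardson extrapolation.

Richardson extrapolation on the trapezoidal column (denominator 4−1=3):
T(1,1) = 0.409938 + (0.409938 − 0.404324)/3 = 0.411809
T(2,1) = (4·0.411411 − 0.409938) / 3 = 0.411902
T(2,2) = (16·0.411902 − 0.411809) / 15 = 0.411908

0.4119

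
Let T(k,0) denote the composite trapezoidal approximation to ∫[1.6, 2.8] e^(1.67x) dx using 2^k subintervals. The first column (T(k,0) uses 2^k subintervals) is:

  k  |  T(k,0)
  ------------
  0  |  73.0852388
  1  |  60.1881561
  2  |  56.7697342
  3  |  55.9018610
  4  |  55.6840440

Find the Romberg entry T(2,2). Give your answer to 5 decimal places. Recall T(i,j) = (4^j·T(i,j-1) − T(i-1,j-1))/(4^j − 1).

Richardson extrapolation on the trapezoidal column (denominator 4−1=3):
T(1,1) = (4·60.1881561 − 73.0852388) / 3 = 55.8891285
T(2,1) = 56.7697342 + (56.7697342 − 60.1881561)/3 = 55.6302602
T(2,2) = (16·55.6302602 − 55.8891285) / 15 = 55.6130023

55.61300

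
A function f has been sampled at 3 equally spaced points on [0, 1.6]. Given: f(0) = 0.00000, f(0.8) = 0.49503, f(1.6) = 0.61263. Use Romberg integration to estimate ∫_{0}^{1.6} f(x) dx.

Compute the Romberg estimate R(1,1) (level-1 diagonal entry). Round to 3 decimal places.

0.691

R(0,0) (trapezoid, 1 panel, h=1.6000): 0.49010
R(1,0) (trapezoid, 2 panels, h=0.8000): 0.64108
R(1,1) = 0.64108 + (0.64108 − 0.49010)/3 = 0.69141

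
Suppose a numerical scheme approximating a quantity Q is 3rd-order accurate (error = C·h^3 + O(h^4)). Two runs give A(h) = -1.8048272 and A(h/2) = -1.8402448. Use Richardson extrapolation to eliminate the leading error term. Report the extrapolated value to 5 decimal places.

Extrapolated value = (8·A(h/2) − A(h)) / (8 − 1)
= (8·(-1.8402448) − (-1.8048272)) / 7
= -12.9171312 / 7 = -1.8453045

-1.84530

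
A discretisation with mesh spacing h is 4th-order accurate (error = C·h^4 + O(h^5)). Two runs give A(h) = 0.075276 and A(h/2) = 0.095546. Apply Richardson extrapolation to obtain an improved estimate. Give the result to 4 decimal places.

The leading error scales as h^4; refining by a factor of 2 reduces it by 2^4 = 16.
Extrapolated value = (16·A(h/2) − A(h)) / (16 − 1)
= (16·0.095546 − 0.075276) / 15
= 1.453460 / 15 = 0.096897

0.0969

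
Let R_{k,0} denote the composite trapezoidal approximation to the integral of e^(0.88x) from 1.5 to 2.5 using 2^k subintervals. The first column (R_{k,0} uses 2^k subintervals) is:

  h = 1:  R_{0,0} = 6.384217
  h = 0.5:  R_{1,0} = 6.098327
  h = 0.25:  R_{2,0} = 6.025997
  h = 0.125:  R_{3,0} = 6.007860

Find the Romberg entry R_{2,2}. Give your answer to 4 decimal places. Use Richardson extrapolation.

6.0018

Richardson extrapolation on the trapezoidal column (denominator 4−1=3):
R_{1,1} = (4·6.098327 − 6.384217) / 3 = 6.003030
R_{2,1} = (4·6.025997 − 6.098327) / 3 = 6.001887
R_{2,2} = 6.001887 + (6.001887 − 6.003030)/15 = 6.001811
(Column j=1 coincides with Simpson's rule on the same nodes.)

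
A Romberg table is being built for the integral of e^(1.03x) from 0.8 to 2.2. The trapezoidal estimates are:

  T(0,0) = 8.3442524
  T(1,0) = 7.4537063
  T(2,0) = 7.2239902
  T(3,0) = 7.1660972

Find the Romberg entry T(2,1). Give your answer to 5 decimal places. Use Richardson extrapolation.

7.14742

Richardson extrapolation on the trapezoidal column (denominator 4−1=3):
T(2,1) = (4·7.2239902 − 7.4537063) / 3 = 7.1474182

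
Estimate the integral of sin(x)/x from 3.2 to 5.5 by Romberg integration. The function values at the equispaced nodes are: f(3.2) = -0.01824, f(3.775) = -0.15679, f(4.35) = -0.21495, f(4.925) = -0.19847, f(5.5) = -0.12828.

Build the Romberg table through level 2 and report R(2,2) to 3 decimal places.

R(0,0) (trapezoid, 1 panel, h=2.3000): -0.16850
R(1,0) (trapezoid, 2 panels, h=1.1500): -0.33144
R(2,0) (trapezoid, 4 panels, h=0.5750): -0.37000
R(1,1) = -0.33144 + (-0.33144 − (-0.16850))/3 = -0.38575
R(2,1) = -0.37000 + (-0.37000 − (-0.33144))/3 = -0.38285
R(2,2) = -0.38285 + (-0.38285 − (-0.38575))/15 = -0.38266

-0.383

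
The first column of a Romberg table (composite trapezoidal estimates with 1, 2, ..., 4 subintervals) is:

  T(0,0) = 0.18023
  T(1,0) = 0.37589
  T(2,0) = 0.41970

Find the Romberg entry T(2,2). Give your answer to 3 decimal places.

0.434

Richardson extrapolation on the trapezoidal column (denominator 4−1=3):
T(1,1) = 0.37589 + (0.37589 − 0.18023)/3 = 0.44111
T(2,1) = (4·0.41970 − 0.37589) / 3 = 0.43430
T(2,2) = 0.43430 + (0.43430 − 0.44111)/15 = 0.43385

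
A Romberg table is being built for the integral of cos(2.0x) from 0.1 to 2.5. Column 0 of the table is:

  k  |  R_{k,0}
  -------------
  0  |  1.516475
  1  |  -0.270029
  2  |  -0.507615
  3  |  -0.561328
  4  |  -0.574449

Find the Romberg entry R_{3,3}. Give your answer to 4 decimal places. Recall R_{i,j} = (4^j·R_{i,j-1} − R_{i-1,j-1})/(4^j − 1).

-0.5789

R_{1,1} = (4·(-0.270029) − 1.516475) / 3 = -0.865530
R_{2,1} = (4·(-0.507615) − (-0.270029)) / 3 = -0.586810
R_{3,1} = -0.561328 + (-0.561328 − (-0.507615))/3 = -0.579232
R_{2,2} = -0.586810 + (-0.586810 − (-0.865530))/15 = -0.568229
R_{3,2} = (16·(-0.579232) − (-0.586810)) / 15 = -0.578727
R_{3,3} = -0.578727 + (-0.578727 − (-0.568229))/63 = -0.578894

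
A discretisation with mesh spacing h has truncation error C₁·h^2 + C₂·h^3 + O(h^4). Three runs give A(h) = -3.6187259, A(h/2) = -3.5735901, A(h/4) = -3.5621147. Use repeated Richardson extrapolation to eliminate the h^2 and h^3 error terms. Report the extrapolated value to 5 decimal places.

First eliminate the h^2 term (factor 2^2 = 4):
  B₁ = (4·(-3.5735901) − (-3.6187259))/3 = -3.5585448
  B₂ = (4·(-3.5621147) − (-3.5735901))/3 = -3.5582896
Then eliminate the h^3 term (factor 2^3 = 8):
  (8·(-3.5582896) − (-3.5585448))/7 = -3.5582531

-3.55825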